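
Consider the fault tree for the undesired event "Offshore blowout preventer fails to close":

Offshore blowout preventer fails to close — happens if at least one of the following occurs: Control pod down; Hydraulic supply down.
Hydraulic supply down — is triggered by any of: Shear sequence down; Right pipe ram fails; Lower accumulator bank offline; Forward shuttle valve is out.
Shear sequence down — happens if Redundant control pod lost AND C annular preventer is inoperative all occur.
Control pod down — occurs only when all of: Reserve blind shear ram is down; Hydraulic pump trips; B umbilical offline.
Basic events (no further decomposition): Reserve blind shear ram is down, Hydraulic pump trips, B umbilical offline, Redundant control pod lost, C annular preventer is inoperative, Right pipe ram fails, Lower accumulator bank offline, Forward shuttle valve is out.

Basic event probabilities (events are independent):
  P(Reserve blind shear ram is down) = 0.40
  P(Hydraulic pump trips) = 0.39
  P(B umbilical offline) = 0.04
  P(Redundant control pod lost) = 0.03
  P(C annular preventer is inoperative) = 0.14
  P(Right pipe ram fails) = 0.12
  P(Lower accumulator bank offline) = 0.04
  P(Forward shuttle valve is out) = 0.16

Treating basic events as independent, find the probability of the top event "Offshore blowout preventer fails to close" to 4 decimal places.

0.2978

P(Control pod down) [AND] = 0.40 × 0.39 × 0.04 = 0.006240
P(Shear sequence down) [AND] = 0.03 × 0.14 = 0.004200
P(Hydraulic supply down) [OR] = 1 − (1−0.004200) × (1−0.12) × (1−0.04) × (1−0.16) = 0.293348
P(Offshore blowout preventer fails to close) [OR] = 1 − (1−0.006240) × (1−0.293348) = 0.297758
Rounded to 4 decimal places: P(Offshore blowout preventer fails to close) ≈ 0.2978.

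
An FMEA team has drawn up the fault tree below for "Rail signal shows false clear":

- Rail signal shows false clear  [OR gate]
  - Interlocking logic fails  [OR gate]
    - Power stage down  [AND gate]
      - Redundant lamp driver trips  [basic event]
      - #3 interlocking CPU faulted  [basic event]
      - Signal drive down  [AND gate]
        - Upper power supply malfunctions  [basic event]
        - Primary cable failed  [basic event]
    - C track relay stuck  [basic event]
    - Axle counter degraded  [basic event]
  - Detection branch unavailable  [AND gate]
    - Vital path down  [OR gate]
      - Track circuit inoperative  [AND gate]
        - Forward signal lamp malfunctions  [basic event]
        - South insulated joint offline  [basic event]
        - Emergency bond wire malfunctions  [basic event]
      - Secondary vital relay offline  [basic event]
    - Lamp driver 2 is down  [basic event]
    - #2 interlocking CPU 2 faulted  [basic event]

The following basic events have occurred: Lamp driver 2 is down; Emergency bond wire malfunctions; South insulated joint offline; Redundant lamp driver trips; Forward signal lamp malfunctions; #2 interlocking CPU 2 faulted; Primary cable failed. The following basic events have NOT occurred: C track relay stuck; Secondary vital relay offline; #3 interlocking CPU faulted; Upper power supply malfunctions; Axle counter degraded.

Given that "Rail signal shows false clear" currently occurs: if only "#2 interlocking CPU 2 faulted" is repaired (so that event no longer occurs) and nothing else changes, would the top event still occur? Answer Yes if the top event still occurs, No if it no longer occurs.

No

Counterfactual: set "#2 interlocking CPU 2 faulted" to not occurred.
Signal drive down [AND]: Upper power supply malfunctions=not, Primary cable failed=occurs → not all inputs occur → does not occur.
Power stage down [AND]: Redundant lamp driver trips=occurs, #3 interlocking CPU faulted=not, Signal drive down=not → not all inputs occur → does not occur.
Interlocking logic fails [OR]: Power stage down=not, C track relay stuck=not, Axle counter degraded=not → no input occurs → does not occur.
Track circuit inoperative [AND]: Forward signal lamp malfunctions=occurs, South insulated joint offline=occurs, Emergency bond wire malfunctions=occurs → all inputs occur → occurs.
Vital path down [OR]: Track circuit inoperative=occurs, Secondary vital relay offline=not → at least one input occurs → occurs.
Detection branch unavailable [AND]: Vital path down=occurs, Lamp driver 2 is down=occurs, #2 interlocking CPU 2 faulted=not → not all inputs occur → does not occur.
Rail signal shows false clear [OR]: Interlocking logic fails=not, Detection branch unavailable=not → no input occurs → does not occur.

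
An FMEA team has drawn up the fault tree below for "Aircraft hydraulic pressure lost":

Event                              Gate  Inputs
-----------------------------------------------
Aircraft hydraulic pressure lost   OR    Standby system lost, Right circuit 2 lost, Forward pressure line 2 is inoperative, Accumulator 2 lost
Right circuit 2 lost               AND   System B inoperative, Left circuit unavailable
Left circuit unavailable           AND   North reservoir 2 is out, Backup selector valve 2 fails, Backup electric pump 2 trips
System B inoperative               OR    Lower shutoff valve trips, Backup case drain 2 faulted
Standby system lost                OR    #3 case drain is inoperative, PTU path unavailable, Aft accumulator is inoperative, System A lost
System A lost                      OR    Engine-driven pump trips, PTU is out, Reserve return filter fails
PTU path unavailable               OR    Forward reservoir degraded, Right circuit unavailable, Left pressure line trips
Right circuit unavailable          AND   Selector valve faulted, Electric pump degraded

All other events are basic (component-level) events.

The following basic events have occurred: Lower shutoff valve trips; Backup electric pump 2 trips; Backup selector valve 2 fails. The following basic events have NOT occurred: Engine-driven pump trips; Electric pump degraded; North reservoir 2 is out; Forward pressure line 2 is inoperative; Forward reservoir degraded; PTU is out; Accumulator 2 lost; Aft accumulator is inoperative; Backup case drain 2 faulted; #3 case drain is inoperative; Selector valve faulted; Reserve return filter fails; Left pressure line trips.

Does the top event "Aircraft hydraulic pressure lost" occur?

Right circuit unavailable [AND]: Selector valve faulted=not, Electric pump degraded=not → not all inputs occur → does not occur.
PTU path unavailable [OR]: Forward reservoir degraded=not, Right circuit unavailable=not, Left pressure line trips=not → no input occurs → does not occur.
System A lost [OR]: Engine-driven pump trips=not, PTU is out=not, Reserve return filter fails=not → no input occurs → does not occur.
Standby system lost [OR]: #3 case drain is inoperative=not, PTU path unavailable=not, Aft accumulator is inoperative=not, System A lost=not → no input occurs → does not occur.
System B inoperative [OR]: Lower shutoff valve trips=occurs, Backup case drain 2 faulted=not → at least one input occurs → occurs.
Left circuit unavailable [AND]: North reservoir 2 is out=not, Backup selector valve 2 fails=occurs, Backup electric pump 2 trips=occurs → not all inputs occur → does not occur.
Right circuit 2 lost [AND]: System B inoperative=occurs, Left circuit unavailable=not → not all inputs occur → does not occur.
Aircraft hydraulic pressure lost [OR]: Standby system lost=not, Right circuit 2 lost=not, Forward pressure line 2 is inoperative=not, Accumulator 2 lost=not → no input occurs → does not occur.

No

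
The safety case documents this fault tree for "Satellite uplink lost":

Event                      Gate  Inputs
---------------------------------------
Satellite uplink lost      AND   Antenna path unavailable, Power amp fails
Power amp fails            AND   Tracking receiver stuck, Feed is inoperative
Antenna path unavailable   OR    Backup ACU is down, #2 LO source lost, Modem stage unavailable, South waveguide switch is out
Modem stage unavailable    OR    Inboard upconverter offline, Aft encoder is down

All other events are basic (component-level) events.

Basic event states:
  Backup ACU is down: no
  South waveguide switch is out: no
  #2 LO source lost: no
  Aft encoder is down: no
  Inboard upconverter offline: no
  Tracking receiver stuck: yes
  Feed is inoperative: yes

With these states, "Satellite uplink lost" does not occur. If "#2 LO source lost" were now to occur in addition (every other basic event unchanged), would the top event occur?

Counterfactual: set "#2 LO source lost" to occurred.
Modem stage unavailable [OR]: Inboard upconverter offline=not, Aft encoder is down=not → no input occurs → does not occur.
Antenna path unavailable [OR]: Backup ACU is down=not, #2 LO source lost=occurs, Modem stage unavailable=not, South waveguide switch is out=not → at least one input occurs → occurs.
Power amp fails [AND]: Tracking receiver stuck=occurs, Feed is inoperative=occurs → all inputs occur → occurs.
Satellite uplink lost [AND]: Antenna path unavailable=occurs, Power amp fails=occurs → all inputs occur → occurs.

Yes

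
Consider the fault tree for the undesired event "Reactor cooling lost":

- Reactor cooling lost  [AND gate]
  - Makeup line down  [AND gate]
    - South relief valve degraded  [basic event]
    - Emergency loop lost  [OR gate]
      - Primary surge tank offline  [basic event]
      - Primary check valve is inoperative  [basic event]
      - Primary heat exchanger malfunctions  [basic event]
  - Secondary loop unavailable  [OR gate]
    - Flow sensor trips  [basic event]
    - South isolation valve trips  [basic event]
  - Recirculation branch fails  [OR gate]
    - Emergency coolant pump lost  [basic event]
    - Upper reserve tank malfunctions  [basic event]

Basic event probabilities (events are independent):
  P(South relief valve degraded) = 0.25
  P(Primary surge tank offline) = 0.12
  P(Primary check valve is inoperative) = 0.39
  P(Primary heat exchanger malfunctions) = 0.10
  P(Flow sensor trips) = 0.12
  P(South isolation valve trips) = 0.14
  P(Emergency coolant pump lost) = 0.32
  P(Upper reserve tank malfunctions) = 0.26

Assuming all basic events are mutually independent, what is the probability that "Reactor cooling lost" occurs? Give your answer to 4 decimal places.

P(Emergency loop lost) [OR] = 1 − (1−0.12) × (1−0.39) × (1−0.10) = 0.516880
P(Makeup line down) [AND] = 0.25 × 0.516880 = 0.129220
P(Secondary loop unavailable) [OR] = 1 − (1−0.12) × (1−0.14) = 0.243200
P(Recirculation branch fails) [OR] = 1 − (1−0.32) × (1−0.26) = 0.496800
P(Reactor cooling lost) [AND] = 0.129220 × 0.243200 × 0.496800 = 0.015613
Rounded to 4 decimal places: P(Reactor cooling lost) ≈ 0.0156.

0.0156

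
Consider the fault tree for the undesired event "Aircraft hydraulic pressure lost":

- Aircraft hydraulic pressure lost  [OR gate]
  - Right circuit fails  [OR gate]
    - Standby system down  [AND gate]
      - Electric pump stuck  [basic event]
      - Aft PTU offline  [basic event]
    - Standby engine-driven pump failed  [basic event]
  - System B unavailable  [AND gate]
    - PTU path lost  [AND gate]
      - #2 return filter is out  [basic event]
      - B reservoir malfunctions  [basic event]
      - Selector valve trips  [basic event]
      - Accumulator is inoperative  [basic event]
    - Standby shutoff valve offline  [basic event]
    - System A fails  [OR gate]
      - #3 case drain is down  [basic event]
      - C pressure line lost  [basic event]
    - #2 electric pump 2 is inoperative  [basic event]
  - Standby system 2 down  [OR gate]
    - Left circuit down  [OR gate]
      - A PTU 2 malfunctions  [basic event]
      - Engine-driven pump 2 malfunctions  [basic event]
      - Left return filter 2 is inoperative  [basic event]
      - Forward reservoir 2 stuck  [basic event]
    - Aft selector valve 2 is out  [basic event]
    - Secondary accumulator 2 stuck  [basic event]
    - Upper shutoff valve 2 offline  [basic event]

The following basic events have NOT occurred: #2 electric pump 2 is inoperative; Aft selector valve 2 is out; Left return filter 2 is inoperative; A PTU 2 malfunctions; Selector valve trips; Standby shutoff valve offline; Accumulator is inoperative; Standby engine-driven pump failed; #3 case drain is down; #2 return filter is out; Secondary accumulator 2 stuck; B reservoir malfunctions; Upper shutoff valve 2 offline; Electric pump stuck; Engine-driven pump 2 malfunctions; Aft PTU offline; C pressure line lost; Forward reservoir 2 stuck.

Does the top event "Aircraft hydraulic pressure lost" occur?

Standby system down [AND]: Electric pump stuck=not, Aft PTU offline=not → not all inputs occur → does not occur.
Right circuit fails [OR]: Standby system down=not, Standby engine-driven pump failed=not → no input occurs → does not occur.
PTU path lost [AND]: #2 return filter is out=not, B reservoir malfunctions=not, Selector valve trips=not, Accumulator is inoperative=not → not all inputs occur → does not occur.
System A fails [OR]: #3 case drain is down=not, C pressure line lost=not → no input occurs → does not occur.
System B unavailable [AND]: PTU path lost=not, Standby shutoff valve offline=not, System A fails=not, #2 electric pump 2 is inoperative=not → not all inputs occur → does not occur.
Left circuit down [OR]: A PTU 2 malfunctions=not, Engine-driven pump 2 malfunctions=not, Left return filter 2 is inoperative=not, Forward reservoir 2 stuck=not → no input occurs → does not occur.
Standby system 2 down [OR]: Left circuit down=not, Aft selector valve 2 is out=not, Secondary accumulator 2 stuck=not, Upper shutoff valve 2 offline=not → no input occurs → does not occur.
Aircraft hydraulic pressure lost [OR]: Right circuit fails=not, System B unavailable=not, Standby system 2 down=not → no input occurs → does not occur.

No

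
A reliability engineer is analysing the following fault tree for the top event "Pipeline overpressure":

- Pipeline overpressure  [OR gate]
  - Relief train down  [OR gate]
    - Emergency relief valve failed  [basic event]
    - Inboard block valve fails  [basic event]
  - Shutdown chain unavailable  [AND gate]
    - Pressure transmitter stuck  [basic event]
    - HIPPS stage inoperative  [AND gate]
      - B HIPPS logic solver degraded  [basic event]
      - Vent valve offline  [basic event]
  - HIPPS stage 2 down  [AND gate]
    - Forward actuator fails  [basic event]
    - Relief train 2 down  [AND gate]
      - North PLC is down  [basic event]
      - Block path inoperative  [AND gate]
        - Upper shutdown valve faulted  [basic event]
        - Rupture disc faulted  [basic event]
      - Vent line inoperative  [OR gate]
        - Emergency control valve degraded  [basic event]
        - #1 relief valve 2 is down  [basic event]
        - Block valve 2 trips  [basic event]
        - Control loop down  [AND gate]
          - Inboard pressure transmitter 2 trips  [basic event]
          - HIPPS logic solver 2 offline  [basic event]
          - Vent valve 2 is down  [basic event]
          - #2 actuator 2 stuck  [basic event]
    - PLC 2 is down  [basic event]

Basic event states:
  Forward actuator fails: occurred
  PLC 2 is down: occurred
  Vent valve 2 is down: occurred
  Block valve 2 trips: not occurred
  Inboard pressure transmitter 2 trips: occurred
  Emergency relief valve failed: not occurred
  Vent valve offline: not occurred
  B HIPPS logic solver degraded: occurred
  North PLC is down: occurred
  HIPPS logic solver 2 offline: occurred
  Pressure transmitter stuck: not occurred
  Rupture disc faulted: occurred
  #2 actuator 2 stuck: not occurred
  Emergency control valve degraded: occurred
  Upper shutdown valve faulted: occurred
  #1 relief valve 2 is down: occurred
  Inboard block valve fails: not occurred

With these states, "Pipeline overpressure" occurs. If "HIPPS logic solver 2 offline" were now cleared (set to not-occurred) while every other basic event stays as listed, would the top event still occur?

Yes

Counterfactual: set "HIPPS logic solver 2 offline" to not occurred.
Relief train down [OR]: Emergency relief valve failed=not, Inboard block valve fails=not → no input occurs → does not occur.
HIPPS stage inoperative [AND]: B HIPPS logic solver degraded=occurs, Vent valve offline=not → not all inputs occur → does not occur.
Shutdown chain unavailable [AND]: Pressure transmitter stuck=not, HIPPS stage inoperative=not → not all inputs occur → does not occur.
Block path inoperative [AND]: Upper shutdown valve faulted=occurs, Rupture disc faulted=occurs → all inputs occur → occurs.
Control loop down [AND]: Inboard pressure transmitter 2 trips=occurs, HIPPS logic solver 2 offline=not, Vent valve 2 is down=occurs, #2 actuator 2 stuck=not → not all inputs occur → does not occur.
Vent line inoperative [OR]: Emergency control valve degraded=occurs, #1 relief valve 2 is down=occurs, Block valve 2 trips=not, Control loop down=not → at least one input occurs → occurs.
Relief train 2 down [AND]: North PLC is down=occurs, Block path inoperative=occurs, Vent line inoperative=occurs → all inputs occur → occurs.
HIPPS stage 2 down [AND]: Forward actuator fails=occurs, Relief train 2 down=occurs, PLC 2 is down=occurs → all inputs occur → occurs.
Pipeline overpressure [OR]: Relief train down=not, Shutdown chain unavailable=not, HIPPS stage 2 down=occurs → at least one input occurs → occurs.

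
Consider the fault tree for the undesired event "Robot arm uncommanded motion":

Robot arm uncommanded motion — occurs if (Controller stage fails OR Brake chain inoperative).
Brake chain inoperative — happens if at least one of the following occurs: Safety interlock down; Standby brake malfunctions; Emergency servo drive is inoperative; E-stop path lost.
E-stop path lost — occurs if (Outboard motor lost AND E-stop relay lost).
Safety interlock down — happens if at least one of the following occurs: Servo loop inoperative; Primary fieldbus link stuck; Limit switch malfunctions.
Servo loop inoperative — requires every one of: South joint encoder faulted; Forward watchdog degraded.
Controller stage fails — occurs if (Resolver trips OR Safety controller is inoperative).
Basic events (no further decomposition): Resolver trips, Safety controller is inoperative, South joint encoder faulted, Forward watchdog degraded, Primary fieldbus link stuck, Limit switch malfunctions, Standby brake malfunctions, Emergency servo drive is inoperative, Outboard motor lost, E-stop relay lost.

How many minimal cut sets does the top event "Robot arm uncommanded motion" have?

8

Controller stage fails [OR]: union of children's cut sets → 2 cut set(s).
Servo loop inoperative [AND]: one cut set from each child combined → 1 × 1 = 1 cut set(s).
Safety interlock down [OR]: union of children's cut sets → 3 cut set(s).
E-stop path lost [AND]: one cut set from each child combined → 1 × 1 = 1 cut set(s).
Brake chain inoperative [OR]: union of children's cut sets → 6 cut set(s).
Robot arm uncommanded motion [OR]: union of children's cut sets → 8 cut set(s).
Minimal cut sets: {Resolver trips}; {Safety controller is inoperative}; {Forward watchdog degraded, South joint encoder faulted}; {Primary fieldbus link stuck}; {Limit switch malfunctions}; {Standby brake malfunctions}; {Emergency servo drive is inoperative}; {E-stop relay lost, Outboard motor lost}.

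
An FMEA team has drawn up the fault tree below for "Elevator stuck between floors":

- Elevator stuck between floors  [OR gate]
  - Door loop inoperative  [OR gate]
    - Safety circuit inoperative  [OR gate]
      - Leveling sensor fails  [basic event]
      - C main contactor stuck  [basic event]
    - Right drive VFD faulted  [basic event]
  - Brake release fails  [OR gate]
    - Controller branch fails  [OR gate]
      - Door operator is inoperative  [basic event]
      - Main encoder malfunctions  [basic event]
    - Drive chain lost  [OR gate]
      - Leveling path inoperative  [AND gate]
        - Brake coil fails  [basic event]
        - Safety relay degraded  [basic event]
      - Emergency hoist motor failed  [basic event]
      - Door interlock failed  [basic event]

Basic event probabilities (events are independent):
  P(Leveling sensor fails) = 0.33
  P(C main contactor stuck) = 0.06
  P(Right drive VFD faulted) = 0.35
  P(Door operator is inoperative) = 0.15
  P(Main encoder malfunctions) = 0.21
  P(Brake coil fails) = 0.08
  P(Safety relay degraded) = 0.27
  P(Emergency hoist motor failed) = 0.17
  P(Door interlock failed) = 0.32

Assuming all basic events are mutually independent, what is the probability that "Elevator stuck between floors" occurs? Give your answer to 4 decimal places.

P(Safety circuit inoperative) [OR] = 1 − (1−0.33) × (1−0.06) = 0.370200
P(Door loop inoperative) [OR] = 1 − (1−0.370200) × (1−0.35) = 0.590630
P(Controller branch fails) [OR] = 1 − (1−0.15) × (1−0.21) = 0.328500
P(Leveling path inoperative) [AND] = 0.08 × 0.27 = 0.021600
P(Drive chain lost) [OR] = 1 − (1−0.021600) × (1−0.17) × (1−0.32) = 0.447791
P(Brake release fails) [OR] = 1 − (1−0.328500) × (1−0.447791) = 0.629192
P(Elevator stuck between floors) [OR] = 1 − (1−0.590630) × (1−0.629192) = 0.848202
Rounded to 4 decimal places: P(Elevator stuck between floors) ≈ 0.8482.

0.8482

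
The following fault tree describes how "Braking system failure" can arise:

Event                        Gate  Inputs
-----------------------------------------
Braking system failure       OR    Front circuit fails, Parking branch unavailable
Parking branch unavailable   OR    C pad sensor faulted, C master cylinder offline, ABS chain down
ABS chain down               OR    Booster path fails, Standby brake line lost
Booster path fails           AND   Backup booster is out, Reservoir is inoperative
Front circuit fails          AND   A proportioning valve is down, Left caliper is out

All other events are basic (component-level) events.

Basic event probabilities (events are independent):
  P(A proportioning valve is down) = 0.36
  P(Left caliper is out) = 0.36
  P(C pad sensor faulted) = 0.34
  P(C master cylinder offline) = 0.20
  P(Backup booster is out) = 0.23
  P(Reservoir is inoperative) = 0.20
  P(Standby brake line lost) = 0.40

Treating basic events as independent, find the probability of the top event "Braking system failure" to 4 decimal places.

0.7369

P(Front circuit fails) [AND] = 0.36 × 0.36 = 0.129600
P(Booster path fails) [AND] = 0.23 × 0.20 = 0.046000
P(ABS chain down) [OR] = 1 − (1−0.046000) × (1−0.40) = 0.427600
P(Parking branch unavailable) [OR] = 1 − (1−0.34) × (1−0.20) × (1−0.427600) = 0.697773
P(Braking system failure) [OR] = 1 − (1−0.129600) × (1−0.697773) = 0.736942
Rounded to 4 decimal places: P(Braking system failure) ≈ 0.7369.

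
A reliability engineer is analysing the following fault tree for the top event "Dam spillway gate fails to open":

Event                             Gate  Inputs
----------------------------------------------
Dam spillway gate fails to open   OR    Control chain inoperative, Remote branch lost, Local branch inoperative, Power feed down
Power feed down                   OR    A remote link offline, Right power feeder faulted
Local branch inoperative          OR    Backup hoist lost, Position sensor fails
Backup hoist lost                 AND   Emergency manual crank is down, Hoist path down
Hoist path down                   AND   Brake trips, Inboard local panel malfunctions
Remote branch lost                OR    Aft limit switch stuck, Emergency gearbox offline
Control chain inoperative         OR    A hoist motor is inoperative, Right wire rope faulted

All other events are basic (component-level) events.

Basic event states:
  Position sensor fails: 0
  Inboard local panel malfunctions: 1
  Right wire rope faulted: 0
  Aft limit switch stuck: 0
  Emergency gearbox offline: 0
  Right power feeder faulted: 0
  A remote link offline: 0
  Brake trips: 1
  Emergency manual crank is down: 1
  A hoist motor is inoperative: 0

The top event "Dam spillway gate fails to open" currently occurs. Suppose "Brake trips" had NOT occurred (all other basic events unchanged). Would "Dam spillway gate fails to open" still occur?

No

Counterfactual: set "Brake trips" to not occurred.
Control chain inoperative [OR]: A hoist motor is inoperative=not, Right wire rope faulted=not → no input occurs → does not occur.
Remote branch lost [OR]: Aft limit switch stuck=not, Emergency gearbox offline=not → no input occurs → does not occur.
Hoist path down [AND]: Brake trips=not, Inboard local panel malfunctions=occurs → not all inputs occur → does not occur.
Backup hoist lost [AND]: Emergency manual crank is down=occurs, Hoist path down=not → not all inputs occur → does not occur.
Local branch inoperative [OR]: Backup hoist lost=not, Position sensor fails=not → no input occurs → does not occur.
Power feed down [OR]: A remote link offline=not, Right power feeder faulted=not → no input occurs → does not occur.
Dam spillway gate fails to open [OR]: Control chain inoperative=not, Remote branch lost=not, Local branch inoperative=not, Power feed down=not → no input occurs → does not occur.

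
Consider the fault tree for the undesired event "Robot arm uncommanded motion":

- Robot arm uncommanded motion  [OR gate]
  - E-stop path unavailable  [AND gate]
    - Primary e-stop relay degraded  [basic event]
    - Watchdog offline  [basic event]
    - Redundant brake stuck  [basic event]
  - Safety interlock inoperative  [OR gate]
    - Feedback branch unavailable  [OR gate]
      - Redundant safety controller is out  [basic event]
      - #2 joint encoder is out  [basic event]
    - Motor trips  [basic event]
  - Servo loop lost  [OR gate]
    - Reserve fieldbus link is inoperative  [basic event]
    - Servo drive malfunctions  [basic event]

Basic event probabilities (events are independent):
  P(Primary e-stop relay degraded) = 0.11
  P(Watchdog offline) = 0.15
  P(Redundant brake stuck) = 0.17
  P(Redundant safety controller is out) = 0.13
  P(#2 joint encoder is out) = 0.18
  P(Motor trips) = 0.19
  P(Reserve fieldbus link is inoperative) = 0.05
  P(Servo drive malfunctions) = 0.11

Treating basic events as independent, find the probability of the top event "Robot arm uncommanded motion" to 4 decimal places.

P(E-stop path unavailable) [AND] = 0.11 × 0.15 × 0.17 = 0.002805
P(Feedback branch unavailable) [OR] = 1 − (1−0.13) × (1−0.18) = 0.286600
P(Safety interlock inoperative) [OR] = 1 − (1−0.286600) × (1−0.19) = 0.422146
P(Servo loop lost) [OR] = 1 − (1−0.05) × (1−0.11) = 0.154500
P(Robot arm uncommanded motion) [OR] = 1 − (1−0.002805) × (1−0.422146) × (1−0.154500) = 0.512795
Rounded to 4 decimal places: P(Robot arm uncommanded motion) ≈ 0.5128.

0.5128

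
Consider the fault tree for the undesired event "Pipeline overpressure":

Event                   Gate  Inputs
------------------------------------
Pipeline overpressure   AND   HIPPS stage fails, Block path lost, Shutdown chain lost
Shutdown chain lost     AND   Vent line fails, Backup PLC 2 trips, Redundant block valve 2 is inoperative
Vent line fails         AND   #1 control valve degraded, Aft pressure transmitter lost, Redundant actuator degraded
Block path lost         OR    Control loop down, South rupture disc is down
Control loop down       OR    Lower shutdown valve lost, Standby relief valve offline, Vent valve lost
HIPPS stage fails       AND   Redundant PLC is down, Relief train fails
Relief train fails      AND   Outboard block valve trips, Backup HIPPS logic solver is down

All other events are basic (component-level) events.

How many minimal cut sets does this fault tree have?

4

Relief train fails [AND]: one cut set from each child combined → 1 × 1 = 1 cut set(s).
HIPPS stage fails [AND]: one cut set from each child combined → 1 × 1 = 1 cut set(s).
Control loop down [OR]: union of children's cut sets → 3 cut set(s).
Block path lost [OR]: union of children's cut sets → 4 cut set(s).
Vent line fails [AND]: one cut set from each child combined → 1 × 1 × 1 = 1 cut set(s).
Shutdown chain lost [AND]: one cut set from each child combined → 1 × 1 × 1 = 1 cut set(s).
Pipeline overpressure [AND]: one cut set from each child combined → 1 × 4 × 1 = 4 cut set(s).
Minimal cut sets: {#1 control valve degraded, Aft pressure transmitter lost, Backup HIPPS logic solver is down, Backup PLC 2 trips, Lower shutdown valve lost, Outboard block valve trips, Redundant PLC is down, Redundant actuator degraded, Redundant block valve 2 is inoperative}; {#1 control valve degraded, Aft pressure transmitter lost, Backup HIPPS logic solver is down, Backup PLC 2 trips, Outboard block valve trips, Redundant PLC is down, Redundant actuator degraded, Redundant block valve 2 is inoperative, Standby relief valve offline}; {#1 control valve degraded, Aft pressure transmitter lost, Backup HIPPS logic solver is down, Backup PLC 2 trips, Outboard block valve trips, Redundant PLC is down, Redundant actuator degraded, Redundant block valve 2 is inoperative, Vent valve lost}; {#1 control valve degraded, Aft pressure transmitter lost, Backup HIPPS logic solver is down, Backup PLC 2 trips, Outboard block valve trips, Redundant PLC is down, Redundant actuator degraded, Redundant block valve 2 is inoperative, South rupture disc is down}.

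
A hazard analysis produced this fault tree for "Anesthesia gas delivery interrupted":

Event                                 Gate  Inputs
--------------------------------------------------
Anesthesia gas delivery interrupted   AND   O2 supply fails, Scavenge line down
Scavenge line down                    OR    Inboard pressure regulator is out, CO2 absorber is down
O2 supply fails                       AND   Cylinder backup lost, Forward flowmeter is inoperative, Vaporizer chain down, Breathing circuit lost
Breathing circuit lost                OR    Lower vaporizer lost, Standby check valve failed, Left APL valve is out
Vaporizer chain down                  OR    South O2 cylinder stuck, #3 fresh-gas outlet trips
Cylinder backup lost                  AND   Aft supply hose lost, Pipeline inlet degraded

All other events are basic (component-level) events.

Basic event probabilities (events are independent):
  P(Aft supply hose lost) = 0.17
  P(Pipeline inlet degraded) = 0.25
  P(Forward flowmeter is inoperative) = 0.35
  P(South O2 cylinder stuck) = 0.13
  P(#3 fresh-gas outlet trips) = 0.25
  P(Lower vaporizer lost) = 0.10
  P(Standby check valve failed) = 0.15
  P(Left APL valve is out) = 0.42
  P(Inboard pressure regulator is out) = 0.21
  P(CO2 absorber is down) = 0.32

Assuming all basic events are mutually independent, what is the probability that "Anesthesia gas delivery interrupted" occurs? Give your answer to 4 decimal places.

P(Cylinder backup lost) [AND] = 0.17 × 0.25 = 0.042500
P(Vaporizer chain down) [OR] = 1 − (1−0.13) × (1−0.25) = 0.347500
P(Breathing circuit lost) [OR] = 1 − (1−0.10) × (1−0.15) × (1−0.42) = 0.556300
P(O2 supply fails) [AND] = 0.042500 × 0.35 × 0.347500 × 0.556300 = 0.002876
P(Scavenge line down) [OR] = 1 − (1−0.21) × (1−0.32) = 0.462800
P(Anesthesia gas delivery interrupted) [AND] = 0.002876 × 0.462800 = 0.001331
Rounded to 4 decimal places: P(Anesthesia gas delivery interrupted) ≈ 0.0013.

0.0013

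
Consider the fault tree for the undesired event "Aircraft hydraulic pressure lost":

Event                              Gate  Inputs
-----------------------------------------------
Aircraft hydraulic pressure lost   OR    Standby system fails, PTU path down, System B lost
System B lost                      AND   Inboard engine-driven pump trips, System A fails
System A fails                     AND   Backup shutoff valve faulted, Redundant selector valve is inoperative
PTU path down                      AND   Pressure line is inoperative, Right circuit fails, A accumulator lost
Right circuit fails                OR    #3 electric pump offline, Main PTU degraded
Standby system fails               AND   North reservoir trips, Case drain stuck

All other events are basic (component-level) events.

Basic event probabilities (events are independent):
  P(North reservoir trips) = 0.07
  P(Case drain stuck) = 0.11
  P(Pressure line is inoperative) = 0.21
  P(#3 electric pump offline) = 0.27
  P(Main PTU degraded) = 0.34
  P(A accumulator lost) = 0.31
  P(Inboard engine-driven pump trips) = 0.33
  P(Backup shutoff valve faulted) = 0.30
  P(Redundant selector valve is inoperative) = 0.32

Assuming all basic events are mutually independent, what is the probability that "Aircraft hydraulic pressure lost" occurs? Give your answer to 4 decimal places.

0.0716

P(Standby system fails) [AND] = 0.07 × 0.11 = 0.007700
P(Right circuit fails) [OR] = 1 − (1−0.27) × (1−0.34) = 0.518200
P(PTU path down) [AND] = 0.21 × 0.518200 × 0.31 = 0.033735
P(System A fails) [AND] = 0.30 × 0.32 = 0.096000
P(System B lost) [AND] = 0.33 × 0.096000 = 0.031680
P(Aircraft hydraulic pressure lost) [OR] = 1 − (1−0.007700) × (1−0.033735) × (1−0.031680) = 0.071551
Rounded to 4 decimal places: P(Aircraft hydraulic pressure lost) ≈ 0.0716.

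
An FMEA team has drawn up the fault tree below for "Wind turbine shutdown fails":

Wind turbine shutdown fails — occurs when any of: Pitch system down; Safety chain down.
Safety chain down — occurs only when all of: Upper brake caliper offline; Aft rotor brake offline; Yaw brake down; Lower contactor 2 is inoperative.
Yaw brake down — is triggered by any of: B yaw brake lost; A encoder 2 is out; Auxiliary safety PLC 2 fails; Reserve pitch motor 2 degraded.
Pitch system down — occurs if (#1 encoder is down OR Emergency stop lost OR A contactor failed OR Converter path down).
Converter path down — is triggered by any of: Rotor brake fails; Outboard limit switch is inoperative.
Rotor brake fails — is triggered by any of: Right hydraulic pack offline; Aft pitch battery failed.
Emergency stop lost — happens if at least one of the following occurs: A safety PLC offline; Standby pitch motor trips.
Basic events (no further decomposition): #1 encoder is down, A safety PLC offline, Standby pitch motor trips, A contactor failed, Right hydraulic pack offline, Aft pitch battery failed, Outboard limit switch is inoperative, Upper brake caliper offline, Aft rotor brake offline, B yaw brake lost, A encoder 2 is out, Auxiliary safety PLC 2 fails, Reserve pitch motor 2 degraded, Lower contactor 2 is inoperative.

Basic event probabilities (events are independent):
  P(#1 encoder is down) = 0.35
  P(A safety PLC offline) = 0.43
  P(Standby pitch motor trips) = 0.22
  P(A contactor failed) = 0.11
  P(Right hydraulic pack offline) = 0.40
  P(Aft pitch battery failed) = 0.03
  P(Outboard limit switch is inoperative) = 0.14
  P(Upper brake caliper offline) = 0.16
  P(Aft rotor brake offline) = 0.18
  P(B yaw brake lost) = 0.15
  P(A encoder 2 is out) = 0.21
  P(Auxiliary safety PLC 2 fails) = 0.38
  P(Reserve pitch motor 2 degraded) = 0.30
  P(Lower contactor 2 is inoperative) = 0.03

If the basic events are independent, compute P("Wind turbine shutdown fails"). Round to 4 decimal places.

0.8713

P(Emergency stop lost) [OR] = 1 − (1−0.43) × (1−0.22) = 0.555400
P(Rotor brake fails) [OR] = 1 − (1−0.40) × (1−0.03) = 0.418000
P(Converter path down) [OR] = 1 − (1−0.418000) × (1−0.14) = 0.499480
P(Pitch system down) [OR] = 1 − (1−0.35) × (1−0.555400) × (1−0.11) × (1−0.499480) = 0.871266
P(Yaw brake down) [OR] = 1 − (1−0.15) × (1−0.21) × (1−0.38) × (1−0.30) = 0.708569
P(Safety chain down) [AND] = 0.16 × 0.18 × 0.708569 × 0.03 = 0.000612
P(Wind turbine shutdown fails) [OR] = 1 − (1−0.871266) × (1−0.000612) = 0.871345
Rounded to 4 decimal places: P(Wind turbine shutdown fails) ≈ 0.8713.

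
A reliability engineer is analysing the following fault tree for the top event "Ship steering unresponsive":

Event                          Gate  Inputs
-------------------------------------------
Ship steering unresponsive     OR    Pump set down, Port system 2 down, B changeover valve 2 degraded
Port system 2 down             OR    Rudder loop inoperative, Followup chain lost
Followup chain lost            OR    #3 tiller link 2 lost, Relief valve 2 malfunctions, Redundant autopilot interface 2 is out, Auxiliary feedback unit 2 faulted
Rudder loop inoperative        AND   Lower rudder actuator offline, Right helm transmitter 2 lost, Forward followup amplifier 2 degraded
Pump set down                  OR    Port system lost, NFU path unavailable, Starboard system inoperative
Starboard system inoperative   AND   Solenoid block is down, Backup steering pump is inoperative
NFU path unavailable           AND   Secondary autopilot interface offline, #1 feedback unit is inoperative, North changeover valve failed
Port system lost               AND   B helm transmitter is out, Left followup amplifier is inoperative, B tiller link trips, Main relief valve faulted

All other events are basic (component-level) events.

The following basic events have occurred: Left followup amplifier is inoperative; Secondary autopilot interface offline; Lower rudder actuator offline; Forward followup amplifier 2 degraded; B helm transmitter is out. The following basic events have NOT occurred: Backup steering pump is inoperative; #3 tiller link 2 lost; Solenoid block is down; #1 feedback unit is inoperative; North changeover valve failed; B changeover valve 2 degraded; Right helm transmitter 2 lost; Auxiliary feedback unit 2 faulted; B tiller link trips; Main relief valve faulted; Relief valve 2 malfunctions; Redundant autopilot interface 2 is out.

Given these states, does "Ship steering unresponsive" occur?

Port system lost [AND]: B helm transmitter is out=occurs, Left followup amplifier is inoperative=occurs, B tiller link trips=not, Main relief valve faulted=not → not all inputs occur → does not occur.
NFU path unavailable [AND]: Secondary autopilot interface offline=occurs, #1 feedback unit is inoperative=not, North changeover valve failed=not → not all inputs occur → does not occur.
Starboard system inoperative [AND]: Solenoid block is down=not, Backup steering pump is inoperative=not → not all inputs occur → does not occur.
Pump set down [OR]: Port system lost=not, NFU path unavailable=not, Starboard system inoperative=not → no input occurs → does not occur.
Rudder loop inoperative [AND]: Lower rudder actuator offline=occurs, Right helm transmitter 2 lost=not, Forward followup amplifier 2 degraded=occurs → not all inputs occur → does not occur.
Followup chain lost [OR]: #3 tiller link 2 lost=not, Relief valve 2 malfunctions=not, Redundant autopilot interface 2 is out=not, Auxiliary feedback unit 2 faulted=not → no input occurs → does not occur.
Port system 2 down [OR]: Rudder loop inoperative=not, Followup chain lost=not → no input occurs → does not occur.
Ship steering unresponsive [OR]: Pump set down=not, Port system 2 down=not, B changeover valve 2 degraded=not → no input occurs → does not occur.

No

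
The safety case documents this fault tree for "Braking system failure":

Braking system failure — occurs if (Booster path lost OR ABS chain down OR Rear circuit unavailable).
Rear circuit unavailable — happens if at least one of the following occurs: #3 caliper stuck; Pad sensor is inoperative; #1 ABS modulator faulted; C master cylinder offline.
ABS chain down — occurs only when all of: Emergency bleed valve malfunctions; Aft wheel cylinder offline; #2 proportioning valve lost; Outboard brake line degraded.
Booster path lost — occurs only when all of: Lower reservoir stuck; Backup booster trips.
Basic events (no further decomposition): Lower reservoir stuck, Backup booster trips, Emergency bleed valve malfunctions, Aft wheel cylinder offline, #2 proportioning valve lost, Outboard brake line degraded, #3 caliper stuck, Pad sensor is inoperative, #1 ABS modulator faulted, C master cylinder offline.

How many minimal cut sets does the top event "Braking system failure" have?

Booster path lost [AND]: one cut set from each child combined → 1 × 1 = 1 cut set(s).
ABS chain down [AND]: one cut set from each child combined → 1 × 1 × 1 × 1 = 1 cut set(s).
Rear circuit unavailable [OR]: union of children's cut sets → 4 cut set(s).
Braking system failure [OR]: union of children's cut sets → 6 cut set(s).
Minimal cut sets: {Backup booster trips, Lower reservoir stuck}; {#2 proportioning valve lost, Aft wheel cylinder offline, Emergency bleed valve malfunctions, Outboard brake line degraded}; {#3 caliper stuck}; {Pad sensor is inoperative}; {#1 ABS modulator faulted}; {C master cylinder offline}.

6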